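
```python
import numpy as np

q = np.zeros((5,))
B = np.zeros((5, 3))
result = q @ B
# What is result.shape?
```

(3,)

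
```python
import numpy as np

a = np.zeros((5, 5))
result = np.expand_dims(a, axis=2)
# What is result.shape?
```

(5, 5, 1)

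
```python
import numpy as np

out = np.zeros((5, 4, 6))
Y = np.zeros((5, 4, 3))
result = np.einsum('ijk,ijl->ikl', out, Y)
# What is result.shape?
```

(5, 6, 3)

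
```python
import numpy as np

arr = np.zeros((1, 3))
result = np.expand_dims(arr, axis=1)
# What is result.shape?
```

(1, 1, 3)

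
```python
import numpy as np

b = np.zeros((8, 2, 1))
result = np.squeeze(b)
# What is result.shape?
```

(8, 2)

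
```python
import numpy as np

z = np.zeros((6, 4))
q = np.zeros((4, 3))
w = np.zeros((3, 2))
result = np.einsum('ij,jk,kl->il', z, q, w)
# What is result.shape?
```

(6, 2)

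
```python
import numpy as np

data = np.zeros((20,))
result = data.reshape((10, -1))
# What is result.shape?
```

(10, 2)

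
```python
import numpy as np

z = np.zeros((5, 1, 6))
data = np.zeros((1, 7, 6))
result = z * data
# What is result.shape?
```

(5, 7, 6)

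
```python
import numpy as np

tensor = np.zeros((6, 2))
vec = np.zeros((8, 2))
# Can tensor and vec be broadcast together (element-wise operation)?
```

No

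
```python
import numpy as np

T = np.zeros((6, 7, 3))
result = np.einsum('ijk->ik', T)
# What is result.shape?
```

(6, 3)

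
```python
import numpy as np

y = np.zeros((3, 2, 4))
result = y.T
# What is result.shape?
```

(4, 2, 3)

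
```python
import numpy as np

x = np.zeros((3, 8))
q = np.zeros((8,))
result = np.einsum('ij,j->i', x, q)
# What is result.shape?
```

(3,)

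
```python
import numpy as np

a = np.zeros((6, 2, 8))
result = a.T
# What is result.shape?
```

(8, 2, 6)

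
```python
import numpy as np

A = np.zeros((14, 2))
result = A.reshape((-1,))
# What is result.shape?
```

(28,)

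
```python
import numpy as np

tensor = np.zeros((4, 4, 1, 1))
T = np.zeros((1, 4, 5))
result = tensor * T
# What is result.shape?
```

(4, 4, 4, 5)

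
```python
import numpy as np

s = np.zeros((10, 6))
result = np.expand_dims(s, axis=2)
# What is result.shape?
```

(10, 6, 1)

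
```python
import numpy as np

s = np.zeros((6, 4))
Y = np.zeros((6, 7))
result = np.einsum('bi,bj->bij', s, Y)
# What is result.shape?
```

(6, 4, 7)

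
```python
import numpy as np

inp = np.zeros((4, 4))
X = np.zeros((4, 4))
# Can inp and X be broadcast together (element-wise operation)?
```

Yes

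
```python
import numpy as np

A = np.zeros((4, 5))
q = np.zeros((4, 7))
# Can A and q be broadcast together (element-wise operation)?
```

No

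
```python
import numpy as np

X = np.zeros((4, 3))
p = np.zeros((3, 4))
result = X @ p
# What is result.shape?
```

(4, 4)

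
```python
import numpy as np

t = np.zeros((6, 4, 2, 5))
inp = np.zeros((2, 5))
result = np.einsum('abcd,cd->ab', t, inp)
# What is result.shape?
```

(6, 4)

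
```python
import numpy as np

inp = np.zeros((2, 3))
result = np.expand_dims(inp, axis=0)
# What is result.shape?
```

(1, 2, 3)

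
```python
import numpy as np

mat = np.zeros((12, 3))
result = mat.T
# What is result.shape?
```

(3, 12)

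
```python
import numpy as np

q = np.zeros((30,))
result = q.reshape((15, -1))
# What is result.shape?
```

(15, 2)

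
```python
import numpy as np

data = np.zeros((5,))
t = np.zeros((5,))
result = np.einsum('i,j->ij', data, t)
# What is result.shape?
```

(5, 5)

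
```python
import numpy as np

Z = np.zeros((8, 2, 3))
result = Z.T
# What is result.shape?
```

(3, 2, 8)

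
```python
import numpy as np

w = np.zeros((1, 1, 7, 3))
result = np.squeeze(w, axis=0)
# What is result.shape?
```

(1, 7, 3)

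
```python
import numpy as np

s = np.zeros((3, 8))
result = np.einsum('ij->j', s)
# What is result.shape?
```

(8,)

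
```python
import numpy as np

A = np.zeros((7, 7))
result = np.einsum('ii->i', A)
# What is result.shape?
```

(7,)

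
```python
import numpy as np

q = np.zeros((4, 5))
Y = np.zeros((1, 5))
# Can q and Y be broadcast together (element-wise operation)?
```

Yes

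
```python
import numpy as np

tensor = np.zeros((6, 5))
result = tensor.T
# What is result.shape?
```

(5, 6)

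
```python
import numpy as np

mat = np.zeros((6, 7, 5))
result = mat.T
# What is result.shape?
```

(5, 7, 6)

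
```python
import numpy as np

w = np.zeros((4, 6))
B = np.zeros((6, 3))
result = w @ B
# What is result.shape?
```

(4, 3)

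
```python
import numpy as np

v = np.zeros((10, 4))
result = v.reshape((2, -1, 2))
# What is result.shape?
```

(2, 10, 2)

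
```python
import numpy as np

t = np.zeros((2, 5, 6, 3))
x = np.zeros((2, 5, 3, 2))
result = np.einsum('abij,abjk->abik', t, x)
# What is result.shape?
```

(2, 5, 6, 2)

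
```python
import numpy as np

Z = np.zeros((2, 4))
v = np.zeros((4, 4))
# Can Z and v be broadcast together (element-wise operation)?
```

No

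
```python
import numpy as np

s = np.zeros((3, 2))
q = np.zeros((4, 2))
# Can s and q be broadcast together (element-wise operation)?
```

No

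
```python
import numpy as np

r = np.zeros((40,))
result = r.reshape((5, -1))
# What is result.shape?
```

(5, 8)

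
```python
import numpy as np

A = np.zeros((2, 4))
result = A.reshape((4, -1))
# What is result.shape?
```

(4, 2)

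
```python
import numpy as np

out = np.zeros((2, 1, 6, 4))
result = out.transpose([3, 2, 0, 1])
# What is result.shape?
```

(4, 6, 2, 1)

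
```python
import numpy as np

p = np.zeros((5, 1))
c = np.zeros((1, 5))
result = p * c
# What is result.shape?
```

(5, 5)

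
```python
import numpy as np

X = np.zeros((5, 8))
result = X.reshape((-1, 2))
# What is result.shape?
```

(20, 2)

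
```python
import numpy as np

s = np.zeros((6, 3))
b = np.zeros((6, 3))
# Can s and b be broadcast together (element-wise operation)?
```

Yes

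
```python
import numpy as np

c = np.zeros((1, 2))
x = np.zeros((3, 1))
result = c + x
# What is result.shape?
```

(3, 2)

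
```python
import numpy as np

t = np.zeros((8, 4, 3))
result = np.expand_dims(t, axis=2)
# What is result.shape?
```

(8, 4, 1, 3)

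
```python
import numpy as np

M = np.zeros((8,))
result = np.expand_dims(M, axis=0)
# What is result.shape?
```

(1, 8)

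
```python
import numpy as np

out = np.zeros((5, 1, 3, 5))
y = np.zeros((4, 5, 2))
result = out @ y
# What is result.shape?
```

(5, 4, 3, 2)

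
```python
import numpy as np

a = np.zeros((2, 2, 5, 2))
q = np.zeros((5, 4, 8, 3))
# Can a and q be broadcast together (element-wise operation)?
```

No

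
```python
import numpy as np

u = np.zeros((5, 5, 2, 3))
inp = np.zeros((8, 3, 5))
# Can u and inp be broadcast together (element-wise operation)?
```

No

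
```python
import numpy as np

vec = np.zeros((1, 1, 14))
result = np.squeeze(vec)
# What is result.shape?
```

(14,)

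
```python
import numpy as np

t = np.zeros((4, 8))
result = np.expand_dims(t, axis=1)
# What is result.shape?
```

(4, 1, 8)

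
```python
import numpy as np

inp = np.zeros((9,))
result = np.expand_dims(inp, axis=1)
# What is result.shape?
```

(9, 1)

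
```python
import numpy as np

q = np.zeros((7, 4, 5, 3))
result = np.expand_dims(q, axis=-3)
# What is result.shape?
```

(7, 4, 1, 5, 3)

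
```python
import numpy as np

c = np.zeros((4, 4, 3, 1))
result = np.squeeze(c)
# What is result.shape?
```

(4, 4, 3)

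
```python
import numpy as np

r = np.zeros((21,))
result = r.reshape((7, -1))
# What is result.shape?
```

(7, 3)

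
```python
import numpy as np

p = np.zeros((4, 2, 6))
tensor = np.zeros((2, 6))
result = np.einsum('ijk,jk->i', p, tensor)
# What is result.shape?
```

(4,)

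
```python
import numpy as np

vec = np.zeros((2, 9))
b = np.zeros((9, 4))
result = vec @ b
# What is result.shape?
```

(2, 4)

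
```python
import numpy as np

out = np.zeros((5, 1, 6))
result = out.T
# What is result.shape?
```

(6, 1, 5)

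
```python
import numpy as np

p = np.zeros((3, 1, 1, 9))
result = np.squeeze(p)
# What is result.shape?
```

(3, 9)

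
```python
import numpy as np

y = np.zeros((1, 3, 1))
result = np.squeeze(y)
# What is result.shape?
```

(3,)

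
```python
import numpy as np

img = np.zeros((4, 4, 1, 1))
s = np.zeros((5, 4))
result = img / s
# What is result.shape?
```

(4, 4, 5, 4)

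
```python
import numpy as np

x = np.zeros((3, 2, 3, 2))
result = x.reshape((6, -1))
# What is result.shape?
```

(6, 6)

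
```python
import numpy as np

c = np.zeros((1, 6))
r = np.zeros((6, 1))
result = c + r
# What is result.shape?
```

(6, 6)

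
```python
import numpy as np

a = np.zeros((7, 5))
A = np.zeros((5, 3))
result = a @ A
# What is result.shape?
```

(7, 3)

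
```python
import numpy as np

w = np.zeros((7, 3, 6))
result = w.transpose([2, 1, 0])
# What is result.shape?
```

(6, 3, 7)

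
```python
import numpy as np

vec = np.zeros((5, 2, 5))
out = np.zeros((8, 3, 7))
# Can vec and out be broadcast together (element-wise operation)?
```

No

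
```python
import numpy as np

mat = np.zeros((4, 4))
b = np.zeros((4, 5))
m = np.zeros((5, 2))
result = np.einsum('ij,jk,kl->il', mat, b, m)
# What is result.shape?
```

(4, 2)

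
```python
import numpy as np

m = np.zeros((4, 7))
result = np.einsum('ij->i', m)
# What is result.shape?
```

(4,)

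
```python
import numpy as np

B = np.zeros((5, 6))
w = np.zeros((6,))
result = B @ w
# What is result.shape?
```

(5,)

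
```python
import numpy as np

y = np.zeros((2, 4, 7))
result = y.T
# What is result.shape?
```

(7, 4, 2)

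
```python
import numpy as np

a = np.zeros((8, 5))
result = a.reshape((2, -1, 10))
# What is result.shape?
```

(2, 2, 10)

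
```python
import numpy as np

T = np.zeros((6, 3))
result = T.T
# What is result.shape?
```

(3, 6)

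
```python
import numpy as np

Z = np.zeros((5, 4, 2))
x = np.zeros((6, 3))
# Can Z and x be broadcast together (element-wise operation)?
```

No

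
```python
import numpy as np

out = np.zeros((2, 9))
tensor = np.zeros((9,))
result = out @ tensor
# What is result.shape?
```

(2,)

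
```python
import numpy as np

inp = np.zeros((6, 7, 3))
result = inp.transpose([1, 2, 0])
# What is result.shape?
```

(7, 3, 6)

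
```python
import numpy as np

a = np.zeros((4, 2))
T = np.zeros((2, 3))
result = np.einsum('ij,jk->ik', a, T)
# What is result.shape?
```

(4, 3)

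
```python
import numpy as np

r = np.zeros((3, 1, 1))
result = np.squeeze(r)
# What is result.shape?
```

(3,)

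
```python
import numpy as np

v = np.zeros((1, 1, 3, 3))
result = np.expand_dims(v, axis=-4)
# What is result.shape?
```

(1, 1, 1, 3, 3)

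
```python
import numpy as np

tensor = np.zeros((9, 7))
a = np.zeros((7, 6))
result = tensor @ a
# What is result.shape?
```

(9, 6)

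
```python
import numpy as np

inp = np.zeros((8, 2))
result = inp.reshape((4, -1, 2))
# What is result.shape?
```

(4, 2, 2)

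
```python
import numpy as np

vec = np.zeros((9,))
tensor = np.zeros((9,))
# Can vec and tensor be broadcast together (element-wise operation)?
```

Yes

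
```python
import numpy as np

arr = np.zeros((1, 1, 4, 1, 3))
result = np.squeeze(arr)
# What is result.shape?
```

(4, 3)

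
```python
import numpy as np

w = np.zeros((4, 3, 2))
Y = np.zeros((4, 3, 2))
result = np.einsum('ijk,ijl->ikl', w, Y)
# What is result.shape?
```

(4, 2, 2)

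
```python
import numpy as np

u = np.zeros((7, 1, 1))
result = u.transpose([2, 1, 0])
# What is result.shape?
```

(1, 1, 7)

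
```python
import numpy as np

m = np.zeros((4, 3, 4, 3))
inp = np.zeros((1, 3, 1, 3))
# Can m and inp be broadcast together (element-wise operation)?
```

Yes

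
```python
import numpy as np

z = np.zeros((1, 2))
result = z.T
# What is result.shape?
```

(2, 1)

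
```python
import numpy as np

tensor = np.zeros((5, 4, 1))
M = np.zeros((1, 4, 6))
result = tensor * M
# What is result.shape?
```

(5, 4, 6)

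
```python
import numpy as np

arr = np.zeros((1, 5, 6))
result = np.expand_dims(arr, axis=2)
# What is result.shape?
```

(1, 5, 1, 6)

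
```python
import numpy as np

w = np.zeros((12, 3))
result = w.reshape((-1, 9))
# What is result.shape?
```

(4, 9)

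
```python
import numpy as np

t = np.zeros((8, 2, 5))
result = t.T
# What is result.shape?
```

(5, 2, 8)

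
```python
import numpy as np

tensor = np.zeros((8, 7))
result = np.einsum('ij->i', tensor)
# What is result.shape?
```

(8,)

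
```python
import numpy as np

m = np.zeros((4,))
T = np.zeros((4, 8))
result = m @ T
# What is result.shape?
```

(8,)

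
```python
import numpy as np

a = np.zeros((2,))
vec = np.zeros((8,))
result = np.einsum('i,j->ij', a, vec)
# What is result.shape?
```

(2, 8)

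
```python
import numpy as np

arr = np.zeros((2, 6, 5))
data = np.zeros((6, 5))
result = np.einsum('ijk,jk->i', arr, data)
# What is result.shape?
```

(2,)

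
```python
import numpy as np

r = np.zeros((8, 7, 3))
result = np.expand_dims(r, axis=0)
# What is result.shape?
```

(1, 8, 7, 3)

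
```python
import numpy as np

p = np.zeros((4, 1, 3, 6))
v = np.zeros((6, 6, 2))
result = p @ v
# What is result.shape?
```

(4, 6, 3, 2)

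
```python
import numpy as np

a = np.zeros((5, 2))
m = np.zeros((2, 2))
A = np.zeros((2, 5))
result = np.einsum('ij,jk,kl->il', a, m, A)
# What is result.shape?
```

(5, 5)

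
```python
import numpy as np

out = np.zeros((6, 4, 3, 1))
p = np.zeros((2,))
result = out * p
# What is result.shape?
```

(6, 4, 3, 2)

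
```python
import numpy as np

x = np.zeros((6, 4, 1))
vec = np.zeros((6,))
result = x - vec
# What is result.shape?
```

(6, 4, 6)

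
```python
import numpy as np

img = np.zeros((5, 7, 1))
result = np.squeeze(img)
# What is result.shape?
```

(5, 7)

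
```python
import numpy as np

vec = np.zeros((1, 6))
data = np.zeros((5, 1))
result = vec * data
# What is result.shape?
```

(5, 6)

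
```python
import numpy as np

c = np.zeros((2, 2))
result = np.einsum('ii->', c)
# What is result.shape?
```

()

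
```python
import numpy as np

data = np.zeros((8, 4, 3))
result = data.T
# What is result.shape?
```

(3, 4, 8)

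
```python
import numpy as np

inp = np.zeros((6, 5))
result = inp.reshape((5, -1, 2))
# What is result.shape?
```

(5, 3, 2)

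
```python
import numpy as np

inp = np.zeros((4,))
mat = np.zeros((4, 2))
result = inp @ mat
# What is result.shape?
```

(2,)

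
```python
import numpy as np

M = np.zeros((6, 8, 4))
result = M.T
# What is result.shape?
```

(4, 8, 6)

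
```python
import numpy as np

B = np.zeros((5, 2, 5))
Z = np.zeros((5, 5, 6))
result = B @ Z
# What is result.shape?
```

(5, 2, 6)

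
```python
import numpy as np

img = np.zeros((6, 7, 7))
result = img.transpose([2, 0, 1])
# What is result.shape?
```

(7, 6, 7)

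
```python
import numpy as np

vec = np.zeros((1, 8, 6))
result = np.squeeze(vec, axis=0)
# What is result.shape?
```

(8, 6)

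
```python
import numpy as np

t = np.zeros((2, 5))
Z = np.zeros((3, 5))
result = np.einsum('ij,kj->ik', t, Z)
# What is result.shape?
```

(2, 3)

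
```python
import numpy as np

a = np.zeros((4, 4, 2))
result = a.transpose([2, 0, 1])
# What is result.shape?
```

(2, 4, 4)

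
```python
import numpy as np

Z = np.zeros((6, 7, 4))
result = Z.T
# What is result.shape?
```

(4, 7, 6)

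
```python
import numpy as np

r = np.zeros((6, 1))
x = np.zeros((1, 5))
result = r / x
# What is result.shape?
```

(6, 5)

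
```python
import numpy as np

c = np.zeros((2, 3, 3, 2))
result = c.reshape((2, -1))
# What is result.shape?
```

(2, 18)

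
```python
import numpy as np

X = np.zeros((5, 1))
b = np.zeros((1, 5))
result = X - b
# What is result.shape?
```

(5, 5)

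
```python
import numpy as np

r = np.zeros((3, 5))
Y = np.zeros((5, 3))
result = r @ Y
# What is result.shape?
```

(3, 3)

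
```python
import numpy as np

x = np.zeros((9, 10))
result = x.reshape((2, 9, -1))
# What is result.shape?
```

(2, 9, 5)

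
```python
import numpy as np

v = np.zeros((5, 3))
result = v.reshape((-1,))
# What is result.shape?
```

(15,)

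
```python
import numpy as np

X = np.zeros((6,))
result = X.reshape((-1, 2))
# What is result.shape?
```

(3, 2)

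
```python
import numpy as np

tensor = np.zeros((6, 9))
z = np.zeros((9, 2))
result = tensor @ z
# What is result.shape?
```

(6, 2)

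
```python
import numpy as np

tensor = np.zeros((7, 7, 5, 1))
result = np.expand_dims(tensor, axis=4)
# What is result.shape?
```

(7, 7, 5, 1, 1)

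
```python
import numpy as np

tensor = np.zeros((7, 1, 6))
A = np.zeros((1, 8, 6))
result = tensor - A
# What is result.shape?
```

(7, 8, 6)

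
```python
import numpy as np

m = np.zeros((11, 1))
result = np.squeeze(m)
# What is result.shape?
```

(11,)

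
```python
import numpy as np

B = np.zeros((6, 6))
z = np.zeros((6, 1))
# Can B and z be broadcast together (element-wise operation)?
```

Yes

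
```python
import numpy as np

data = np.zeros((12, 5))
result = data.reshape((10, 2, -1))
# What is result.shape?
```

(10, 2, 3)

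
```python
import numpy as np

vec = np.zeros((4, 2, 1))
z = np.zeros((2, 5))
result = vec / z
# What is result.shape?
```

(4, 2, 5)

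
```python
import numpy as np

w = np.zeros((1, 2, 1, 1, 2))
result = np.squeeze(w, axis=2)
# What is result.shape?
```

(1, 2, 1, 2)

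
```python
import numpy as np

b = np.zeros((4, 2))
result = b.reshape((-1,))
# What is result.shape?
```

(8,)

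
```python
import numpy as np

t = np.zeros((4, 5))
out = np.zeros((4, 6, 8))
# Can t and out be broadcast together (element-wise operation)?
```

No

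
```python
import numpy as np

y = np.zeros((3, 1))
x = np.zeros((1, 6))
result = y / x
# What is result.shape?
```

(3, 6)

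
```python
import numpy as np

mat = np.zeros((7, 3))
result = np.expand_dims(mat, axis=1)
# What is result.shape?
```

(7, 1, 3)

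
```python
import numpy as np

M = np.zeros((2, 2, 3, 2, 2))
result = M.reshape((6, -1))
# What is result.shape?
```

(6, 8)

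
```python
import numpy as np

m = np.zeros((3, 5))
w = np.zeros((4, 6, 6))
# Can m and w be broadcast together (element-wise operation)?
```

No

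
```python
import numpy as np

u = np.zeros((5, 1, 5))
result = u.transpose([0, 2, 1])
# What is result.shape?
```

(5, 5, 1)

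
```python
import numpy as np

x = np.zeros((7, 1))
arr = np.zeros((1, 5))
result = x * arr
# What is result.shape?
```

(7, 5)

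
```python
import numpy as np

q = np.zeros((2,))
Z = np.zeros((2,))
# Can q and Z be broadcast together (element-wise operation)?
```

Yes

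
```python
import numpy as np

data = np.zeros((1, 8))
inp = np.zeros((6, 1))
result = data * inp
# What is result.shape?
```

(6, 8)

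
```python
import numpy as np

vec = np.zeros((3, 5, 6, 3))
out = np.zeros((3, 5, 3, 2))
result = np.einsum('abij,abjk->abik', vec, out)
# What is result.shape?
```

(3, 5, 6, 2)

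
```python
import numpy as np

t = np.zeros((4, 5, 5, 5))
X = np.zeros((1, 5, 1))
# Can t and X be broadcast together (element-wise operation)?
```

Yes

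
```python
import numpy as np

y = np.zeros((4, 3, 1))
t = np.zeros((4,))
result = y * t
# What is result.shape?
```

(4, 3, 4)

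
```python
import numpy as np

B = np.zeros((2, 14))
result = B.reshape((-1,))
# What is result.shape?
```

(28,)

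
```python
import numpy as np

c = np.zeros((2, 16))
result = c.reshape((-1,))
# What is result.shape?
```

(32,)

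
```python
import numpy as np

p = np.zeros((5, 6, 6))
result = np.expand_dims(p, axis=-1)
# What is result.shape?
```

(5, 6, 6, 1)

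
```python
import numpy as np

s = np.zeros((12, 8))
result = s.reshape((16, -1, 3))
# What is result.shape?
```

(16, 2, 3)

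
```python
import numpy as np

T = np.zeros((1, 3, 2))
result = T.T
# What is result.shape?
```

(2, 3, 1)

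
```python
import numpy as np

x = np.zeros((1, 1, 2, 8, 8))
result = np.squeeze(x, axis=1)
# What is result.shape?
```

(1, 2, 8, 8)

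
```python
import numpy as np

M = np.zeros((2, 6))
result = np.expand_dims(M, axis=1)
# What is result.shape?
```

(2, 1, 6)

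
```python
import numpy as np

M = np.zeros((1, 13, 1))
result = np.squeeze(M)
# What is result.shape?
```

(13,)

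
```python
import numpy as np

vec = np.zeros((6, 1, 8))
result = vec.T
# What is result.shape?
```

(8, 1, 6)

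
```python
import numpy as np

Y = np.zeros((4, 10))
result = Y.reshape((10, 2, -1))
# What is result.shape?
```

(10, 2, 2)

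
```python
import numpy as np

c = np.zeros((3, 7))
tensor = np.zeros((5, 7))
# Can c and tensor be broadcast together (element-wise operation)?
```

No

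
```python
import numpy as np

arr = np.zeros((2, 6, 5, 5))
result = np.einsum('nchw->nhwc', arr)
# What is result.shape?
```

(2, 5, 5, 6)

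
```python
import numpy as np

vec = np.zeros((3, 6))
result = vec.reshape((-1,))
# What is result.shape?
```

(18,)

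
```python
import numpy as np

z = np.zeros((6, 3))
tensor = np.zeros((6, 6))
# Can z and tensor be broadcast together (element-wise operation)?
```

No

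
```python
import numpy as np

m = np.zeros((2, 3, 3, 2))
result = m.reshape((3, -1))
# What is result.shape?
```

(3, 12)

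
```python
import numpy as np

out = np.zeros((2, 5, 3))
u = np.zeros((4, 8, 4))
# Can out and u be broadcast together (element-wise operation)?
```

No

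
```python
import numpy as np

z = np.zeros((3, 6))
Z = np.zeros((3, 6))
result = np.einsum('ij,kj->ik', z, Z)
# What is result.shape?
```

(3, 3)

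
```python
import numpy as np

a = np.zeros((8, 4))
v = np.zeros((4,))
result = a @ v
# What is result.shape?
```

(8,)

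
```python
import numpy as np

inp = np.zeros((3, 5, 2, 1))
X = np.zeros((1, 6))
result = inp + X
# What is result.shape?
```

(3, 5, 2, 6)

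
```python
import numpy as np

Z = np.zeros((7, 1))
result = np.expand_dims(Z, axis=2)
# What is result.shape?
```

(7, 1, 1)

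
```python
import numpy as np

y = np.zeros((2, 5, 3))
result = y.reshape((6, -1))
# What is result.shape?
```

(6, 5)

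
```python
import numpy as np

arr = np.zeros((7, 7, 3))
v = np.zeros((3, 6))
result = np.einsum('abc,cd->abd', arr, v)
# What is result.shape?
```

(7, 7, 6)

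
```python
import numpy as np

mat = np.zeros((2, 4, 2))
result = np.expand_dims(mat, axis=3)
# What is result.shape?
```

(2, 4, 2, 1)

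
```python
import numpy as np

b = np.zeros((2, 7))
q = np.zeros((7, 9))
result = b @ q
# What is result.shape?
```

(2, 9)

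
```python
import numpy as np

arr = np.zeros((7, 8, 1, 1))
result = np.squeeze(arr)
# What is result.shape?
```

(7, 8)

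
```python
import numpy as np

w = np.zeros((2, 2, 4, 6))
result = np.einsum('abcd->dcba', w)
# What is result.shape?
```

(6, 4, 2, 2)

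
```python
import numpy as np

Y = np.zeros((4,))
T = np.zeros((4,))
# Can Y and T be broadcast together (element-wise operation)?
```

Yes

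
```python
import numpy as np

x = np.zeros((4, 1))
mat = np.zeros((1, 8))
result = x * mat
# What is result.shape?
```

(4, 8)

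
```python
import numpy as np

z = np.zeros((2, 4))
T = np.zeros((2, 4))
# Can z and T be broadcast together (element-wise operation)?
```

Yes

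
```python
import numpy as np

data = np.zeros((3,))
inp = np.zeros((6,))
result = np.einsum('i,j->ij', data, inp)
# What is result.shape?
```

(3, 6)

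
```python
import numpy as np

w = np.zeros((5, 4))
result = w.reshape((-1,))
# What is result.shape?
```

(20,)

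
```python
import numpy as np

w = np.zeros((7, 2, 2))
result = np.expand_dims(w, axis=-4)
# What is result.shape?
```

(1, 7, 2, 2)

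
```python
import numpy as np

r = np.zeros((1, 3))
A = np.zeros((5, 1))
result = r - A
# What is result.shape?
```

(5, 3)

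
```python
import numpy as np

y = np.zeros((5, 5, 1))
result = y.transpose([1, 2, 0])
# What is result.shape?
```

(5, 1, 5)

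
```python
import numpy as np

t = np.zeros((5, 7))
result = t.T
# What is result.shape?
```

(7, 5)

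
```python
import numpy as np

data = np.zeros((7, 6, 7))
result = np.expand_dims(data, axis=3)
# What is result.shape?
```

(7, 6, 7, 1)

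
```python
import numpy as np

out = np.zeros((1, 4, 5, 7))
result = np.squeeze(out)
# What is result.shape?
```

(4, 5, 7)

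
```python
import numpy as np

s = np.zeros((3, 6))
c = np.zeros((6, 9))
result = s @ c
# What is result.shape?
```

(3, 9)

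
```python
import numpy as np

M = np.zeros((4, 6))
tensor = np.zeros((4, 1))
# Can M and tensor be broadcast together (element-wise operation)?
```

Yes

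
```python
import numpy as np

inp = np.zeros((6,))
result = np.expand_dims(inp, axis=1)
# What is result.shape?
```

(6, 1)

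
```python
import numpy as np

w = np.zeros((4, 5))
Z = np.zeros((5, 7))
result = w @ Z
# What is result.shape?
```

(4, 7)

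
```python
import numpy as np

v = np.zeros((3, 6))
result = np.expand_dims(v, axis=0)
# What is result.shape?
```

(1, 3, 6)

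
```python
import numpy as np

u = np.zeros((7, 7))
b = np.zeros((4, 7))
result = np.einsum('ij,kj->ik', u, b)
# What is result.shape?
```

(7, 4)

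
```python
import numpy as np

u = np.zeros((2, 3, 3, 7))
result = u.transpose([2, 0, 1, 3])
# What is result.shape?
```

(3, 2, 3, 7)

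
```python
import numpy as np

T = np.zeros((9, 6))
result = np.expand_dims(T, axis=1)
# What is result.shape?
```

(9, 1, 6)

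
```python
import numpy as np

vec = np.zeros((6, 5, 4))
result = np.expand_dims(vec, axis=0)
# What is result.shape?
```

(1, 6, 5, 4)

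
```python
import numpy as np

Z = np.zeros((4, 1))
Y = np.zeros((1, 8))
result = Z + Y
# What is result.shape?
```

(4, 8)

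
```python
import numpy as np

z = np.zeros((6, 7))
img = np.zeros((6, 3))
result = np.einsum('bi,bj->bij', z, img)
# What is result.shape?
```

(6, 7, 3)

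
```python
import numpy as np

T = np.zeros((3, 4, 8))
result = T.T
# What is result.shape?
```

(8, 4, 3)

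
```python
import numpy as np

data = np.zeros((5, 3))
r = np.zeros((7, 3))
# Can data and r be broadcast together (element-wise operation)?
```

No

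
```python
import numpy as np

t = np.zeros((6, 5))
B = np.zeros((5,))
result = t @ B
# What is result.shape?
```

(6,)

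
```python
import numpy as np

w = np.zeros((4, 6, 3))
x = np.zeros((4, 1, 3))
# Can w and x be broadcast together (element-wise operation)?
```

Yes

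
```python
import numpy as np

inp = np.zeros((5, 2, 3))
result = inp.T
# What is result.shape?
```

(3, 2, 5)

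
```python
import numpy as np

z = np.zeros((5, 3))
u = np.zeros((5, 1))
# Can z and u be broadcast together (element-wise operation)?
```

Yes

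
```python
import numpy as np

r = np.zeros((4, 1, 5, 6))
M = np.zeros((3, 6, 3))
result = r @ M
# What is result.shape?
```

(4, 3, 5, 3)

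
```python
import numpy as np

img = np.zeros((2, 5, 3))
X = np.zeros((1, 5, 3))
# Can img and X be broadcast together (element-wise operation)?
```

Yes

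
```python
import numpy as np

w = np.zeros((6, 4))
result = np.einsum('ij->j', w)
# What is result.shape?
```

(4,)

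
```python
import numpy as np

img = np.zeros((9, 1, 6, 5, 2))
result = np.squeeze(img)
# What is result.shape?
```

(9, 6, 5, 2)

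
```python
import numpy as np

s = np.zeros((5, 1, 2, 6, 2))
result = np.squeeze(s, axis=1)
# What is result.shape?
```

(5, 2, 6, 2)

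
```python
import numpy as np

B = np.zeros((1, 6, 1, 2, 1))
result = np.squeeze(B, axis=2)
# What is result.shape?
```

(1, 6, 2, 1)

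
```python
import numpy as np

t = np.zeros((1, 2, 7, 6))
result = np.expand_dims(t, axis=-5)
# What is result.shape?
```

(1, 1, 2, 7, 6)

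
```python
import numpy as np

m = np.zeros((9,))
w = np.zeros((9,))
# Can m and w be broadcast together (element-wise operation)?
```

Yes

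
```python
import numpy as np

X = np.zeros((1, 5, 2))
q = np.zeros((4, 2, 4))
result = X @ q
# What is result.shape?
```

(4, 5, 4)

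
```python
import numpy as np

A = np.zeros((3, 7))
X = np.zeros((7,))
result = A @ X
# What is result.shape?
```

(3,)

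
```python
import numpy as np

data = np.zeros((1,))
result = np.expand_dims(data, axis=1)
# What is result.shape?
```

(1, 1)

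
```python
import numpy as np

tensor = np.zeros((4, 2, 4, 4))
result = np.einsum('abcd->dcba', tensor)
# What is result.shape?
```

(4, 4, 2, 4)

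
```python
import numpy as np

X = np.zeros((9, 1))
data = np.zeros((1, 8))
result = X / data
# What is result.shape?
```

(9, 8)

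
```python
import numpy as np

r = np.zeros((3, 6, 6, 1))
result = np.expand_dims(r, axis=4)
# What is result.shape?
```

(3, 6, 6, 1, 1)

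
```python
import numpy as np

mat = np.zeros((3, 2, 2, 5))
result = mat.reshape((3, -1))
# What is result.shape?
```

(3, 20)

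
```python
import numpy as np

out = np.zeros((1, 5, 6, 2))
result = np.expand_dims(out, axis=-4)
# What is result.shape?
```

(1, 1, 5, 6, 2)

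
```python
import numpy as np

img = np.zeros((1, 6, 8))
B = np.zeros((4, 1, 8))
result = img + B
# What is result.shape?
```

(4, 6, 8)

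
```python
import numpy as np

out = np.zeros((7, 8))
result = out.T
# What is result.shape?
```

(8, 7)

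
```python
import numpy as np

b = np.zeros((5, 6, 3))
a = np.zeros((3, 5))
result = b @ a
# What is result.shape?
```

(5, 6, 5)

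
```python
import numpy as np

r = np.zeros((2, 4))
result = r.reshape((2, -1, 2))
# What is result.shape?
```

(2, 2, 2)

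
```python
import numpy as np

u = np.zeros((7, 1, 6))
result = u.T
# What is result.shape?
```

(6, 1, 7)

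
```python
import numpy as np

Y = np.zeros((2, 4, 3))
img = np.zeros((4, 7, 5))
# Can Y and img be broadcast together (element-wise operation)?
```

No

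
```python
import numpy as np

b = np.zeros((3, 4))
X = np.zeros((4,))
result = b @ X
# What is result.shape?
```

(3,)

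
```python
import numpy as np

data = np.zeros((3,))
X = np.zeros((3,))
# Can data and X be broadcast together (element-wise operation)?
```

Yes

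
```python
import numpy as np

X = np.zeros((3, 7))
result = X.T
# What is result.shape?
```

(7, 3)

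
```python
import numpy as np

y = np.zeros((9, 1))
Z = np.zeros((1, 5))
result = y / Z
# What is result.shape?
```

(9, 5)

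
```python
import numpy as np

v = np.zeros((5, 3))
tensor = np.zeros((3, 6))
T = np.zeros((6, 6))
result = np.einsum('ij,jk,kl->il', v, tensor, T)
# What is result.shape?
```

(5, 6)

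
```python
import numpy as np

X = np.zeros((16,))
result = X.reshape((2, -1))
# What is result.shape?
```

(2, 8)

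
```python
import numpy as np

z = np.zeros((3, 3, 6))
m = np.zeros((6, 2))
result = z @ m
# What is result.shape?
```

(3, 3, 2)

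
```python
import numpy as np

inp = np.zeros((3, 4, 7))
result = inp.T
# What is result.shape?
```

(7, 4, 3)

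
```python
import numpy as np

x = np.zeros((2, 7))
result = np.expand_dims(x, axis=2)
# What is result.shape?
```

(2, 7, 1)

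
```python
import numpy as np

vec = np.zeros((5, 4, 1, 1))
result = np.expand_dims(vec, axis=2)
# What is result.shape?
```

(5, 4, 1, 1, 1)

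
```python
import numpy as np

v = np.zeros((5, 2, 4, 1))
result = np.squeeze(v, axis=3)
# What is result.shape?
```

(5, 2, 4)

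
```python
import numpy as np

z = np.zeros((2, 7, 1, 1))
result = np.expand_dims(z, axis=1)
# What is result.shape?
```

(2, 1, 7, 1, 1)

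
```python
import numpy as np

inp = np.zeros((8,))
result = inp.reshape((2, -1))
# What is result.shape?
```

(2, 4)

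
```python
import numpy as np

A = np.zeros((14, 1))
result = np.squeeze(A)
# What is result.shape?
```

(14,)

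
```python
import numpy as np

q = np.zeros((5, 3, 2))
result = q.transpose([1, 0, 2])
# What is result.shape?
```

(3, 5, 2)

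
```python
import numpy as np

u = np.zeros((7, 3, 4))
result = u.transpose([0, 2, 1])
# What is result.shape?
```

(7, 4, 3)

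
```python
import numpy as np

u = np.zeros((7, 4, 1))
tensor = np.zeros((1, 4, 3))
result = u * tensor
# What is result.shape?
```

(7, 4, 3)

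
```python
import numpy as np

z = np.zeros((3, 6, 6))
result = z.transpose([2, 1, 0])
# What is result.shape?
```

(6, 6, 3)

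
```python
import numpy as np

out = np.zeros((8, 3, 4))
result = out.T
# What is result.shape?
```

(4, 3, 8)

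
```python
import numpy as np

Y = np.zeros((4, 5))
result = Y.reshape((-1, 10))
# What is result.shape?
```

(2, 10)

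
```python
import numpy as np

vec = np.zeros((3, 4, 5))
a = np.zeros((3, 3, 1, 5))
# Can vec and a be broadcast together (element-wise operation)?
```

Yes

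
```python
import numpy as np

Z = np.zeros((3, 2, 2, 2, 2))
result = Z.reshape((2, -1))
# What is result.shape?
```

(2, 24)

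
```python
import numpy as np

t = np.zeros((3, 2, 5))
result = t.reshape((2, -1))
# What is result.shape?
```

(2, 15)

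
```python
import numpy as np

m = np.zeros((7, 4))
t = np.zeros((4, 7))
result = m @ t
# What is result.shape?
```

(7, 7)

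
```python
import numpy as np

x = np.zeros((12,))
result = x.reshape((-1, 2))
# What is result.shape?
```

(6, 2)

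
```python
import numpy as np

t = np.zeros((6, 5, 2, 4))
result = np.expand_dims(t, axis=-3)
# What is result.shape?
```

(6, 5, 1, 2, 4)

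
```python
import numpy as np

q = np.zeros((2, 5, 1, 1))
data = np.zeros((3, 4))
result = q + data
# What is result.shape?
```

(2, 5, 3, 4)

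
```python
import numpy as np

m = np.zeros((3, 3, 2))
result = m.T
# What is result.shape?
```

(2, 3, 3)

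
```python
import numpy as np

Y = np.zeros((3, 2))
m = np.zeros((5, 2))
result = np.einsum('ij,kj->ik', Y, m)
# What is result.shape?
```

(3, 5)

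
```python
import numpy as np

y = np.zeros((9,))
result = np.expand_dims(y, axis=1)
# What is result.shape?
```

(9, 1)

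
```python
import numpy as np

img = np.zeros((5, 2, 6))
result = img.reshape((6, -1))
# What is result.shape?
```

(6, 10)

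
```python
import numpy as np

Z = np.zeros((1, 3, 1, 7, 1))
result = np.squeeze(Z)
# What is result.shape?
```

(3, 7)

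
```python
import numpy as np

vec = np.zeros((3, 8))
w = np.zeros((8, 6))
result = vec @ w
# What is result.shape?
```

(3, 6)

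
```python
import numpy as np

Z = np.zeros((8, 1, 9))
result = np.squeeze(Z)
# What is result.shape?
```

(8, 9)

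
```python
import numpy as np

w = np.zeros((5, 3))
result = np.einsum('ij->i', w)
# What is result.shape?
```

(5,)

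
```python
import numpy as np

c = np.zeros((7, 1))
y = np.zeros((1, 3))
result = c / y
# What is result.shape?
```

(7, 3)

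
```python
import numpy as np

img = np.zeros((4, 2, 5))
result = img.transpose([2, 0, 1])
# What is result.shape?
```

(5, 4, 2)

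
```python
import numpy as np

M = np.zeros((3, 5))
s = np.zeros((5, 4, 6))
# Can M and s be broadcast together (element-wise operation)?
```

No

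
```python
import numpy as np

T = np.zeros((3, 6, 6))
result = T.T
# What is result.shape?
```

(6, 6, 3)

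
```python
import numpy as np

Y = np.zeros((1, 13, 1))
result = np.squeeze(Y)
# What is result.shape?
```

(13,)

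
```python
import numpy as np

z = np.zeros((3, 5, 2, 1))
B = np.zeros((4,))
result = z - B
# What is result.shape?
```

(3, 5, 2, 4)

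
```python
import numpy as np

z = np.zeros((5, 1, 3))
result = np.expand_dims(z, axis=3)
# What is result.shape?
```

(5, 1, 3, 1)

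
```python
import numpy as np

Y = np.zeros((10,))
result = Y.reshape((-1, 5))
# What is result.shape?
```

(2, 5)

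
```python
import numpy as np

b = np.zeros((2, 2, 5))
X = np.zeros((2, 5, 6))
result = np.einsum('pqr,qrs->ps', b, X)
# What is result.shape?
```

(2, 6)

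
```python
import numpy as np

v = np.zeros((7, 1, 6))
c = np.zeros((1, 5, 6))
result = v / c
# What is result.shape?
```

(7, 5, 6)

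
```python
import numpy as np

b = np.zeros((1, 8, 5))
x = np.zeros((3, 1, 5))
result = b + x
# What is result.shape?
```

(3, 8, 5)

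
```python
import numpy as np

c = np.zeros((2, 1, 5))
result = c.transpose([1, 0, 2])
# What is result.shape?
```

(1, 2, 5)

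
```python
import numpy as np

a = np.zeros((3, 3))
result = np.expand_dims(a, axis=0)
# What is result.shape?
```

(1, 3, 3)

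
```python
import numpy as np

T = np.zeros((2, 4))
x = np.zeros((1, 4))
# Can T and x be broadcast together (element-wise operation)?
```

Yes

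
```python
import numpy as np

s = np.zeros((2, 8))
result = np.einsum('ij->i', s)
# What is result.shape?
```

(2,)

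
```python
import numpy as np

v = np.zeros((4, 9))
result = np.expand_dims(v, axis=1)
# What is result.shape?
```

(4, 1, 9)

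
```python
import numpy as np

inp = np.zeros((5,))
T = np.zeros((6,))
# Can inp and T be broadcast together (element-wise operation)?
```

No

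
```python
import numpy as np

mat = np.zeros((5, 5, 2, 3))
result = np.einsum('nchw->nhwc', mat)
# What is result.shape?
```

(5, 2, 3, 5)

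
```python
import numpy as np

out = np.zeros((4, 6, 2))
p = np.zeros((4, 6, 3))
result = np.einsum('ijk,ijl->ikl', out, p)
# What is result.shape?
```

(4, 2, 3)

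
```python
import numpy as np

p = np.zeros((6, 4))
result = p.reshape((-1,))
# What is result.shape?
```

(24,)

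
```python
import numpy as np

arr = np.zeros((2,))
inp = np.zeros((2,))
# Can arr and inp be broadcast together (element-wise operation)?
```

Yes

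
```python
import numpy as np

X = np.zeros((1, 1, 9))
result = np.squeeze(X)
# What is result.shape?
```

(9,)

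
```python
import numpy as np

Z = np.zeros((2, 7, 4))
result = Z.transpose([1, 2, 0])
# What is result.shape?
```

(7, 4, 2)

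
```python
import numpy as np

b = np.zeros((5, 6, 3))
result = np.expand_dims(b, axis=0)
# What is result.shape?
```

(1, 5, 6, 3)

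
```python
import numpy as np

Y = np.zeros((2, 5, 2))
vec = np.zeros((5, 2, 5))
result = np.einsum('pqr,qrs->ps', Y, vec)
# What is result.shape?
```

(2, 5)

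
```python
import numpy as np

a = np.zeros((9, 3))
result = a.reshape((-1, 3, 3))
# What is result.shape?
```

(3, 3, 3)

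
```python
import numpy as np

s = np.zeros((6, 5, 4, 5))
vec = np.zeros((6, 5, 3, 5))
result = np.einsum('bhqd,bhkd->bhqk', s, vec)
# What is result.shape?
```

(6, 5, 4, 3)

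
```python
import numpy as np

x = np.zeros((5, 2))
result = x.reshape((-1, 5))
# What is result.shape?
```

(2, 5)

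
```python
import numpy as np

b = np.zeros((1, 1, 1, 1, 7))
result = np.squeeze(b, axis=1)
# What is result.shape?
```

(1, 1, 1, 7)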